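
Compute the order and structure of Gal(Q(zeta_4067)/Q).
|Gal(Q(zeta_4067)/Q)| = phi(4067) = 3444; group ≅ (Z/4067Z)^* ≅ Z/42Z × Z/82Z

The n-th cyclotomic polynomial Φ_4067(x) is the minimal polynomial of zeta_4067 over Q and has degree phi(4067) = 3444. So Q(zeta_4067) is a degree-3444 Galois extension with Galois group (Z/4067Z)^*. By CRT, (Z/4067Z)^* ≅ (Z/49Z)^* × (Z/83Z)^*. Each prime-power unit group is (Z/49Z)^* ≅ Z/42Z; (Z/83Z)^* ≅ Z/82Z. Hence Gal(Q(zeta_4067)/Q) ≅ Z/42Z × Z/82Z.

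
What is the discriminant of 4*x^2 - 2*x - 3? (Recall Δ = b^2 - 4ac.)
Δ = 52

For a quadratic a x^2 + b x + c the discriminant is Δ = b^2 - 4ac = (-2)^2 - 4*(4)*(-3) = 4 - (-48) = 52.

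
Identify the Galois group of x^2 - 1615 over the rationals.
Gal(K/Q) = Z/2Z (cyclic of order 2)

x^2 - 1615 is irreducible over Q since 1615 is not a rational square. The splitting field Q(sqrt(1615)) has degree 2 over Q, and its unique nontrivial automorphism is sqrt(1615) ↦ -sqrt(1615). Hence Gal(Q(sqrt(1615))/Q) = Z/2Z.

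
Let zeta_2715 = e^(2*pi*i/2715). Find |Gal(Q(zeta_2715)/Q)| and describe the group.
|Gal(Q(zeta_2715)/Q)| = phi(2715) = 1440; group ≅ (Z/2715Z)^* ≅ Z/2Z × Z/4Z × Z/180Z

The n-th cyclotomic polynomial Φ_2715(x) is the minimal polynomial of zeta_2715 over Q and has degree phi(2715) = 1440. So Q(zeta_2715) is a degree-1440 Galois extension with Galois group (Z/2715Z)^*. By CRT, (Z/2715Z)^* ≅ (Z/3Z)^* × (Z/5Z)^* × (Z/181Z)^*. Each prime-power unit group is (Z/3Z)^* ≅ Z/2Z; (Z/5Z)^* ≅ Z/4Z; (Z/181Z)^* ≅ Z/180Z. Hence Gal(Q(zeta_2715)/Q) ≅ Z/2Z × Z/4Z × Z/180Z.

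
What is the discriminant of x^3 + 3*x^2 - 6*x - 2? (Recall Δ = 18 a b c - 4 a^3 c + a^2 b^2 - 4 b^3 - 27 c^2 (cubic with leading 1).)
Δ = 1944

For x^3 + a x^2 + b x + c the discriminant is Δ = 18 a b c - 4 a^3 c + a^2 b^2 - 4 b^3 - 27 c^2.
Plug a = 3, b = -6, c = -2:
  18*(3)*(-6)*(-2) - 4*(3)^3*(-2) + (3)^2*(-6)^2 - 4*(-6)^3 - 27*(-2)^2
  = 648 + (216) + 324 + (864) + (-108)
  = 1944.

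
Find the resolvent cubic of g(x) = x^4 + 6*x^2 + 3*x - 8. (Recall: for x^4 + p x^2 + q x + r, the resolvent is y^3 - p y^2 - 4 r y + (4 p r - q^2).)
h(y) = y^3 - 6*y^2 + 32*y - 201

Identify coefficients: p = 6, q = 3, r = -8.
Plug into h(y) = y^3 - p y^2 - 4 r y + (4 p r - q^2):
  h(y) = y^3 - (6) y^2 - 4*(-8) y + (4*(6)*(-8) - (3)^2)
       = y^3 + (-6) y^2 + (32) y + (-201).
Simplifying: h(y) = y^3 - 6*y^2 + 32*y - 201.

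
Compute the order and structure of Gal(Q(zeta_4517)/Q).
|Gal(Q(zeta_4517)/Q)| = phi(4517) = 4516; group ≅ (Z/4517Z)^* ≅ Z/4516Z

The n-th cyclotomic polynomial Φ_4517(x) is the minimal polynomial of zeta_4517 over Q and has degree phi(4517) = 4516. So Q(zeta_4517) is a degree-4516 Galois extension with Galois group (Z/4517Z)^*. (Z/4517Z)^* is cyclic since 4517 is an odd prime power (or 4). Hence Gal(Q(zeta_4517)/Q) ≅ Z/4516Z.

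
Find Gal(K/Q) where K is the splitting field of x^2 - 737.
Gal(K/Q) = Z/2Z (cyclic of order 2)

x^2 - 737 is irreducible over Q since 737 is not a rational square. The splitting field Q(sqrt(737)) has degree 2 over Q, and its unique nontrivial automorphism is sqrt(737) ↦ -sqrt(737). Hence Gal(Q(sqrt(737))/Q) = Z/2Z.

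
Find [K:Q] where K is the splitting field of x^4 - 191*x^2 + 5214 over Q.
[K:Q] = 4

f factors as (x^2 - 158)(x^2 - 33); the splitting field is K = Q(sqrt(158), sqrt(33)). Since 158, 33, and 5214 are all non-squares in Q, the three subfields Q(sqrt(158)), Q(sqrt(33)), Q(sqrt(5214)) are distinct degree-2 extensions, so [K:Q] = 4 (Klein four Galois group).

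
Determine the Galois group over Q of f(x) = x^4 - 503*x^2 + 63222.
Gal(K/Q) = V_4 (Klein four-group, Z/2Z × Z/2Z)

f factors as (x^2 - 257)(x^2 - 246), so the splitting field is K = Q(sqrt(257), sqrt(246)). The elements 257, 246, 63222 are all non-squares in Q, so sqrt(257) and sqrt(246) generate independent quadratic extensions. Thus [K:Q] = 4 and Gal(K/Q) is generated by the two order-2 automorphisms sqrt(257) ↦ -sqrt(257) and sqrt(246) ↦ -sqrt(246), giving V_4.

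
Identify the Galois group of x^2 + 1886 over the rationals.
Gal(K/Q) = Z/2Z (cyclic of order 2)

x^2 + 1886 is irreducible over Q since -1886 is not a rational square. The splitting field Q(sqrt(-1886)) has degree 2 over Q, and its unique nontrivial automorphism is sqrt(-1886) ↦ -sqrt(-1886). Hence Gal(Q(sqrt(-1886))/Q) = Z/2Z.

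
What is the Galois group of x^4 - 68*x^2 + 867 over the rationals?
Gal(K/Q) = V_4 (Klein four-group, Z/2Z × Z/2Z)

f factors as (x^2 - 51)(x^2 - 17), so the splitting field is K = Q(sqrt(51), sqrt(17)). The elements 51, 17, 867 are all non-squares in Q, so sqrt(51) and sqrt(17) generate independent quadratic extensions. Thus [K:Q] = 4 and Gal(K/Q) is generated by the two order-2 automorphisms sqrt(51) ↦ -sqrt(51) and sqrt(17) ↦ -sqrt(17), giving V_4.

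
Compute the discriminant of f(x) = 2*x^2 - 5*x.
Δ = 25

For a quadratic a x^2 + b x + c the discriminant is Δ = b^2 - 4ac = (-5)^2 - 4*(2)*(0) = 25 - (0) = 25.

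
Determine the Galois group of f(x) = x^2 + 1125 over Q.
Gal(K/Q) = Z/2Z (cyclic of order 2)

x^2 + 1125 is irreducible over Q since -1125 is not a rational square. The splitting field Q(sqrt(-1125)) has degree 2 over Q, and its unique nontrivial automorphism is sqrt(-1125) ↦ -sqrt(-1125). Hence Gal(Q(sqrt(-1125))/Q) = Z/2Z.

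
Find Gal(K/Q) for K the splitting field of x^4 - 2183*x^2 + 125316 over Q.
Gal(K/Q) = Z/2Z (cyclic of order 2)

f factors as (x^2 - 59)(x^2 - 2124), so the splitting field is K = Q(sqrt(59), sqrt(2124)). The squarefree part of 59 is 59 and the squarefree part of 2124 is also 59, so sqrt(59) and sqrt(2124) are both rational multiples of sqrt(59). Hence Q(sqrt(59)) = Q(sqrt(2124)) = Q(sqrt(59)), and the splitting field collapses to a single degree-2 extension with Galois group Z/2Z.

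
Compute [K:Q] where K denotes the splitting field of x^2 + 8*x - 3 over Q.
[K:Q] = 2

The discriminant of x^2 + (8)*x + (-3) is b^2 - 4c = 64 - (-12) = 76. Since 76 is not a perfect square in Q, the polynomial is irreducible over Q. Its two roots generate a degree-2 extension, so [K:Q] = 2.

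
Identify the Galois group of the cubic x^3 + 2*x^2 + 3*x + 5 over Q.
Gal(K/Q) = S_3 (symmetric group of order 6)

Compute the discriminant of x^3 + (2)*x^2 + (3)*x + (5): Δ = -367. Since Δ is not a rational square, the Galois group is not contained in A_3; it must be the full S_3 (irreducibility of the cubic rules out anything smaller).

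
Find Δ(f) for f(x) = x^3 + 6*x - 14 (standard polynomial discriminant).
Δ = -6156

For a depressed cubic x^3 + p x + q the discriminant is Δ = -4 p^3 - 27 q^2 = -4*(6)^3 - 27*(-14)^2 = -864 - 5292 = -6156.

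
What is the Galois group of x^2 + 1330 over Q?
Gal(K/Q) = Z/2Z (cyclic of order 2)

x^2 + 1330 is irreducible over Q since -1330 is not a rational square. The splitting field Q(sqrt(-1330)) has degree 2 over Q, and its unique nontrivial automorphism is sqrt(-1330) ↦ -sqrt(-1330). Hence Gal(Q(sqrt(-1330))/Q) = Z/2Z.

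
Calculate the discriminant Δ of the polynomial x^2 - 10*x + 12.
Δ = 52

For a quadratic a x^2 + b x + c the discriminant is Δ = b^2 - 4ac = (-10)^2 - 4*(1)*(12) = 100 - (48) = 52.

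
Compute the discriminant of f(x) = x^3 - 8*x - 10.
Δ = -652

For a depressed cubic x^3 + p x + q the discriminant is Δ = -4 p^3 - 27 q^2 = -4*(-8)^3 - 27*(-10)^2 = 2048 - 2700 = -652.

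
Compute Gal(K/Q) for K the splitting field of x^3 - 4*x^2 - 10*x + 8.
Gal(K/Q) = S_3 (symmetric group of order 6)

Compute the discriminant of x^3 + (-4)*x^2 + (-10)*x + (8): Δ = 11680. Since Δ is not a rational square, the Galois group is not contained in A_3; it must be the full S_3 (irreducibility of the cubic rules out anything smaller).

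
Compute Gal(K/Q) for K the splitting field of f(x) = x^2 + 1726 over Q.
Gal(K/Q) = Z/2Z (cyclic of order 2)

x^2 + 1726 is irreducible over Q since -1726 is not a rational square. The splitting field Q(sqrt(-1726)) has degree 2 over Q, and its unique nontrivial automorphism is sqrt(-1726) ↦ -sqrt(-1726). Hence Gal(Q(sqrt(-1726))/Q) = Z/2Z.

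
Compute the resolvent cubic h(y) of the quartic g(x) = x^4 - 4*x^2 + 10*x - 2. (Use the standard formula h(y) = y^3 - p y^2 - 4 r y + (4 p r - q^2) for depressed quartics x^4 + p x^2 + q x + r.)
h(y) = y^3 + 4*y^2 + 8*y - 68

Identify coefficients: p = -4, q = 10, r = -2.
Plug into h(y) = y^3 - p y^2 - 4 r y + (4 p r - q^2):
  h(y) = y^3 - (-4) y^2 - 4*(-2) y + (4*(-4)*(-2) - (10)^2)
       = y^3 + (4) y^2 + (8) y + (-68).
Simplifying: h(y) = y^3 + 4*y^2 + 8*y - 68.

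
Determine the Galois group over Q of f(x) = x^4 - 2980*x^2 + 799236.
Gal(K/Q) = Z/2Z (cyclic of order 2)

f factors as (x^2 - 298)(x^2 - 2682), so the splitting field is K = Q(sqrt(298), sqrt(2682)). The squarefree part of 298 is 298 and the squarefree part of 2682 is also 298, so sqrt(298) and sqrt(2682) are both rational multiples of sqrt(298). Hence Q(sqrt(298)) = Q(sqrt(2682)) = Q(sqrt(298)), and the splitting field collapses to a single degree-2 extension with Galois group Z/2Z.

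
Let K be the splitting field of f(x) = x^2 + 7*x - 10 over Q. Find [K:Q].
[K:Q] = 2

The discriminant of x^2 + (7)*x + (-10) is b^2 - 4c = 49 - (-40) = 89. Since 89 is not a perfect square in Q, the polynomial is irreducible over Q. Its two roots generate a degree-2 extension, so [K:Q] = 2.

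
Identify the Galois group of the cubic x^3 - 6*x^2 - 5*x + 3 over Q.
Gal(K/Q) = S_3 (symmetric group of order 6)

Compute the discriminant of x^3 + (-6)*x^2 + (-5)*x + (3): Δ = 5369. Since Δ is not a rational square, the Galois group is not contained in A_3; it must be the full S_3 (irreducibility of the cubic rules out anything smaller).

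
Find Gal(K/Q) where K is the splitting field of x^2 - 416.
Gal(K/Q) = Z/2Z (cyclic of order 2)

x^2 - 416 is irreducible over Q since 416 is not a rational square. The splitting field Q(sqrt(416)) has degree 2 over Q, and its unique nontrivial automorphism is sqrt(416) ↦ -sqrt(416). Hence Gal(Q(sqrt(416))/Q) = Z/2Z.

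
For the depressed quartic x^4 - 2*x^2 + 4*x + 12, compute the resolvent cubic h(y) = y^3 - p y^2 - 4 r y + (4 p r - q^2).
h(y) = y^3 + 2*y^2 - 48*y - 112

Identify coefficients: p = -2, q = 4, r = 12.
Plug into h(y) = y^3 - p y^2 - 4 r y + (4 p r - q^2):
  h(y) = y^3 - (-2) y^2 - 4*(12) y + (4*(-2)*(12) - (4)^2)
       = y^3 + (2) y^2 + (-48) y + (-112).
Simplifying: h(y) = y^3 + 2*y^2 - 48*y - 112.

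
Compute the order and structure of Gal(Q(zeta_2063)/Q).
|Gal(Q(zeta_2063)/Q)| = phi(2063) = 2062; group ≅ (Z/2063Z)^* ≅ Z/2062Z

The n-th cyclotomic polynomial Φ_2063(x) is the minimal polynomial of zeta_2063 over Q and has degree phi(2063) = 2062. So Q(zeta_2063) is a degree-2062 Galois extension with Galois group (Z/2063Z)^*. (Z/2063Z)^* is cyclic since 2063 is an odd prime power (or 4). Hence Gal(Q(zeta_2063)/Q) ≅ Z/2062Z.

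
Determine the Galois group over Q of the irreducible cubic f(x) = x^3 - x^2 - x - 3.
Gal(K/Q) = S_3 (symmetric group of order 6)

Compute the discriminant of x^3 + (-1)*x^2 + (-1)*x + (-3): Δ = -304. Since Δ is not a rational square, the Galois group is not contained in A_3; it must be the full S_3 (irreducibility of the cubic rules out anything smaller).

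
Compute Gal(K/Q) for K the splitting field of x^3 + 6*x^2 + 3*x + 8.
Gal(K/Q) = S_3 (symmetric group of order 6)

Compute the discriminant of x^3 + (6)*x^2 + (3)*x + (8): Δ = -5832. Since Δ is not a rational square, the Galois group is not contained in A_3; it must be the full S_3 (irreducibility of the cubic rules out anything smaller).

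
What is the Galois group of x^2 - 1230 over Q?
Gal(K/Q) = Z/2Z (cyclic of order 2)

x^2 - 1230 is irreducible over Q since 1230 is not a rational square. The splitting field Q(sqrt(1230)) has degree 2 over Q, and its unique nontrivial automorphism is sqrt(1230) ↦ -sqrt(1230). Hence Gal(Q(sqrt(1230))/Q) = Z/2Z.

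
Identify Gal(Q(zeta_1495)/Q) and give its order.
|Gal(Q(zeta_1495)/Q)| = phi(1495) = 1056; group ≅ (Z/1495Z)^* ≅ Z/4Z × Z/12Z × Z/22Z

The n-th cyclotomic polynomial Φ_1495(x) is the minimal polynomial of zeta_1495 over Q and has degree phi(1495) = 1056. So Q(zeta_1495) is a degree-1056 Galois extension with Galois group (Z/1495Z)^*. By CRT, (Z/1495Z)^* ≅ (Z/5Z)^* × (Z/13Z)^* × (Z/23Z)^*. Each prime-power unit group is (Z/5Z)^* ≅ Z/4Z; (Z/13Z)^* ≅ Z/12Z; (Z/23Z)^* ≅ Z/22Z. Hence Gal(Q(zeta_1495)/Q) ≅ Z/4Z × Z/12Z × Z/22Z.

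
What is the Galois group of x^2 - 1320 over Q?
Gal(K/Q) = Z/2Z (cyclic of order 2)

x^2 - 1320 is irreducible over Q since 1320 is not a rational square. The splitting field Q(sqrt(1320)) has degree 2 over Q, and its unique nontrivial automorphism is sqrt(1320) ↦ -sqrt(1320). Hence Gal(Q(sqrt(1320))/Q) = Z/2Z.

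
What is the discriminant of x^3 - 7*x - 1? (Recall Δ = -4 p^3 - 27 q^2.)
Δ = 1345

For a depressed cubic x^3 + p x + q the discriminant is Δ = -4 p^3 - 27 q^2 = -4*(-7)^3 - 27*(-1)^2 = 1372 - 27 = 1345.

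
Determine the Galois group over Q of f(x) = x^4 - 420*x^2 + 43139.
Gal(K/Q) = V_4 (Klein four-group, Z/2Z × Z/2Z)

f factors as (x^2 - 241)(x^2 - 179), so the splitting field is K = Q(sqrt(241), sqrt(179)). The elements 241, 179, 43139 are all non-squares in Q, so sqrt(241) and sqrt(179) generate independent quadratic extensions. Thus [K:Q] = 4 and Gal(K/Q) is generated by the two order-2 automorphisms sqrt(241) ↦ -sqrt(241) and sqrt(179) ↦ -sqrt(179), giving V_4.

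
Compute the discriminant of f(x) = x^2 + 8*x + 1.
Δ = 60

For a quadratic a x^2 + b x + c the discriminant is Δ = b^2 - 4ac = (8)^2 - 4*(1)*(1) = 64 - (4) = 60.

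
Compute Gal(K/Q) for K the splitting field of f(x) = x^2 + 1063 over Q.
Gal(K/Q) = Z/2Z (cyclic of order 2)

x^2 + 1063 is irreducible over Q since -1063 is not a rational square. The splitting field Q(sqrt(-1063)) has degree 2 over Q, and its unique nontrivial automorphism is sqrt(-1063) ↦ -sqrt(-1063). Hence Gal(Q(sqrt(-1063))/Q) = Z/2Z.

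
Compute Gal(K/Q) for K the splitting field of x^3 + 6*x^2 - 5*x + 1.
Gal(K/Q) = S_3 (symmetric group of order 6)

Compute the discriminant of x^3 + (6)*x^2 + (-5)*x + (1): Δ = -31. Since Δ is not a rational square, the Galois group is not contained in A_3; it must be the full S_3 (irreducibility of the cubic rules out anything smaller).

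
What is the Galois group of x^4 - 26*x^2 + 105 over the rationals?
Gal(K/Q) = V_4 (Klein four-group, Z/2Z × Z/2Z)

f factors as (x^2 - 5)(x^2 - 21), so the splitting field is K = Q(sqrt(5), sqrt(21)). The elements 5, 21, 105 are all non-squares in Q, so sqrt(5) and sqrt(21) generate independent quadratic extensions. Thus [K:Q] = 4 and Gal(K/Q) is generated by the two order-2 automorphisms sqrt(5) ↦ -sqrt(5) and sqrt(21) ↦ -sqrt(21), giving V_4.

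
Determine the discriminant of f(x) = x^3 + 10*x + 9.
Δ = -6187

For a depressed cubic x^3 + p x + q the discriminant is Δ = -4 p^3 - 27 q^2 = -4*(10)^3 - 27*(9)^2 = -4000 - 2187 = -6187.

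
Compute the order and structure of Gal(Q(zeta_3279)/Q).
|Gal(Q(zeta_3279)/Q)| = phi(3279) = 2184; group ≅ (Z/3279Z)^* ≅ Z/2Z × Z/1092Z

The n-th cyclotomic polynomial Φ_3279(x) is the minimal polynomial of zeta_3279 over Q and has degree phi(3279) = 2184. So Q(zeta_3279) is a degree-2184 Galois extension with Galois group (Z/3279Z)^*. By CRT, (Z/3279Z)^* ≅ (Z/3Z)^* × (Z/1093Z)^*. Each prime-power unit group is (Z/3Z)^* ≅ Z/2Z; (Z/1093Z)^* ≅ Z/1092Z. Hence Gal(Q(zeta_3279)/Q) ≅ Z/2Z × Z/1092Z.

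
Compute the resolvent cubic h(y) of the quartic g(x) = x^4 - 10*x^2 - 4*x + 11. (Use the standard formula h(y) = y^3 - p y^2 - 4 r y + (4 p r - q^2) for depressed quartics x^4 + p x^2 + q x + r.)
h(y) = y^3 + 10*y^2 - 44*y - 456

Identify coefficients: p = -10, q = -4, r = 11.
Plug into h(y) = y^3 - p y^2 - 4 r y + (4 p r - q^2):
  h(y) = y^3 - (-10) y^2 - 4*(11) y + (4*(-10)*(11) - (-4)^2)
       = y^3 + (10) y^2 + (-44) y + (-456).
Simplifying: h(y) = y^3 + 10*y^2 - 44*y - 456.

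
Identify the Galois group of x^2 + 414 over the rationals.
Gal(K/Q) = Z/2Z (cyclic of order 2)

x^2 + 414 is irreducible over Q since -414 is not a rational square. The splitting field Q(sqrt(-414)) has degree 2 over Q, and its unique nontrivial automorphism is sqrt(-414) ↦ -sqrt(-414). Hence Gal(Q(sqrt(-414))/Q) = Z/2Z.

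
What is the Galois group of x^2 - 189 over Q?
Gal(K/Q) = Z/2Z (cyclic of order 2)

x^2 - 189 is irreducible over Q since 189 is not a rational square. The splitting field Q(sqrt(189)) has degree 2 over Q, and its unique nontrivial automorphism is sqrt(189) ↦ -sqrt(189). Hence Gal(Q(sqrt(189))/Q) = Z/2Z.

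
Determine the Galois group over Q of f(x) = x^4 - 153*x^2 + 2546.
Gal(K/Q) = V_4 (Klein four-group, Z/2Z × Z/2Z)

f factors as (x^2 - 134)(x^2 - 19), so the splitting field is K = Q(sqrt(134), sqrt(19)). The elements 134, 19, 2546 are all non-squares in Q, so sqrt(134) and sqrt(19) generate independent quadratic extensions. Thus [K:Q] = 4 and Gal(K/Q) is generated by the two order-2 automorphisms sqrt(134) ↦ -sqrt(134) and sqrt(19) ↦ -sqrt(19), giving V_4.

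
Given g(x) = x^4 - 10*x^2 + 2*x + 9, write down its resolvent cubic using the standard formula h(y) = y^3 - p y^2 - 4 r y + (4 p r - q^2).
h(y) = y^3 + 10*y^2 - 36*y - 364

Identify coefficients: p = -10, q = 2, r = 9.
Plug into h(y) = y^3 - p y^2 - 4 r y + (4 p r - q^2):
  h(y) = y^3 - (-10) y^2 - 4*(9) y + (4*(-10)*(9) - (2)^2)
       = y^3 + (10) y^2 + (-36) y + (-364).
Simplifying: h(y) = y^3 + 10*y^2 - 36*y - 364.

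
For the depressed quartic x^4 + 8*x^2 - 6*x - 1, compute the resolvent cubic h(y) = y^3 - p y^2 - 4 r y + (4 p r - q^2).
h(y) = y^3 - 8*y^2 + 4*y - 68

Identify coefficients: p = 8, q = -6, r = -1.
Plug into h(y) = y^3 - p y^2 - 4 r y + (4 p r - q^2):
  h(y) = y^3 - (8) y^2 - 4*(-1) y + (4*(8)*(-1) - (-6)^2)
       = y^3 + (-8) y^2 + (4) y + (-68).
Simplifying: h(y) = y^3 - 8*y^2 + 4*y - 68.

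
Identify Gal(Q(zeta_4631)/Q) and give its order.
|Gal(Q(zeta_4631)/Q)| = phi(4631) = 4200; group ≅ (Z/4631Z)^* ≅ Z/10Z × Z/420Z

The n-th cyclotomic polynomial Φ_4631(x) is the minimal polynomial of zeta_4631 over Q and has degree phi(4631) = 4200. So Q(zeta_4631) is a degree-4200 Galois extension with Galois group (Z/4631Z)^*. By CRT, (Z/4631Z)^* ≅ (Z/11Z)^* × (Z/421Z)^*. Each prime-power unit group is (Z/11Z)^* ≅ Z/10Z; (Z/421Z)^* ≅ Z/420Z. Hence Gal(Q(zeta_4631)/Q) ≅ Z/10Z × Z/420Z.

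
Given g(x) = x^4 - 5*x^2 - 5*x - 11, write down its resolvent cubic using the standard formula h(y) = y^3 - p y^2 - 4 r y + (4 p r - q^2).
h(y) = y^3 + 5*y^2 + 44*y + 195

Identify coefficients: p = -5, q = -5, r = -11.
Plug into h(y) = y^3 - p y^2 - 4 r y + (4 p r - q^2):
  h(y) = y^3 - (-5) y^2 - 4*(-11) y + (4*(-5)*(-11) - (-5)^2)
       = y^3 + (5) y^2 + (44) y + (195).
Simplifying: h(y) = y^3 + 5*y^2 + 44*y + 195.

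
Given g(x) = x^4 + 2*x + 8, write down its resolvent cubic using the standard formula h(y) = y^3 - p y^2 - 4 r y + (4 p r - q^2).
h(y) = y^3 - 32*y - 4

Identify coefficients: p = 0, q = 2, r = 8.
Plug into h(y) = y^3 - p y^2 - 4 r y + (4 p r - q^2):
  h(y) = y^3 - (0) y^2 - 4*(8) y + (4*(0)*(8) - (2)^2)
       = y^3 + (0) y^2 + (-32) y + (-4).
Simplifying: h(y) = y^3 - 32*y - 4.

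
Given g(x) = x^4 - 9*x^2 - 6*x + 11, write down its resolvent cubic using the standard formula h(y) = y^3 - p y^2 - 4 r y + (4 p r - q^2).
h(y) = y^3 + 9*y^2 - 44*y - 432

Identify coefficients: p = -9, q = -6, r = 11.
Plug into h(y) = y^3 - p y^2 - 4 r y + (4 p r - q^2):
  h(y) = y^3 - (-9) y^2 - 4*(11) y + (4*(-9)*(11) - (-6)^2)
       = y^3 + (9) y^2 + (-44) y + (-432).
Simplifying: h(y) = y^3 + 9*y^2 - 44*y - 432.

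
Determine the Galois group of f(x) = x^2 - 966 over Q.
Gal(K/Q) = Z/2Z (cyclic of order 2)

x^2 - 966 is irreducible over Q since 966 is not a rational square. The splitting field Q(sqrt(966)) has degree 2 over Q, and its unique nontrivial automorphism is sqrt(966) ↦ -sqrt(966). Hence Gal(Q(sqrt(966))/Q) = Z/2Z.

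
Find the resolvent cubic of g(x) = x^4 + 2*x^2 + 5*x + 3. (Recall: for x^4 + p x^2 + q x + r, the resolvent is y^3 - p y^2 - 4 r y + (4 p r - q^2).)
h(y) = y^3 - 2*y^2 - 12*y - 1

Identify coefficients: p = 2, q = 5, r = 3.
Plug into h(y) = y^3 - p y^2 - 4 r y + (4 p r - q^2):
  h(y) = y^3 - (2) y^2 - 4*(3) y + (4*(2)*(3) - (5)^2)
       = y^3 + (-2) y^2 + (-12) y + (-1).
Simplifying: h(y) = y^3 - 2*y^2 - 12*y - 1.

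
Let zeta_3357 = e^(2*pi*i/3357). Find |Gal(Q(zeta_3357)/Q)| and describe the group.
|Gal(Q(zeta_3357)/Q)| = phi(3357) = 2232; group ≅ (Z/3357Z)^* ≅ Z/6Z × Z/372Z

The n-th cyclotomic polynomial Φ_3357(x) is the minimal polynomial of zeta_3357 over Q and has degree phi(3357) = 2232. So Q(zeta_3357) is a degree-2232 Galois extension with Galois group (Z/3357Z)^*. By CRT, (Z/3357Z)^* ≅ (Z/9Z)^* × (Z/373Z)^*. Each prime-power unit group is (Z/9Z)^* ≅ Z/6Z; (Z/373Z)^* ≅ Z/372Z. Hence Gal(Q(zeta_3357)/Q) ≅ Z/6Z × Z/372Z.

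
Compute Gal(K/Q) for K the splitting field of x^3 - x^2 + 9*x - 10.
Gal(K/Q) = S_3 (symmetric group of order 6)

Compute the discriminant of x^3 + (-1)*x^2 + (9)*x + (-10): Δ = -3955. Since Δ is not a rational square, the Galois group is not contained in A_3; it must be the full S_3 (irreducibility of the cubic rules out anything smaller).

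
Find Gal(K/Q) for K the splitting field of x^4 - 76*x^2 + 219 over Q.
Gal(K/Q) = V_4 (Klein four-group, Z/2Z × Z/2Z)

f factors as (x^2 - 3)(x^2 - 73), so the splitting field is K = Q(sqrt(3), sqrt(73)). The elements 3, 73, 219 are all non-squares in Q, so sqrt(3) and sqrt(73) generate independent quadratic extensions. Thus [K:Q] = 4 and Gal(K/Q) is generated by the two order-2 automorphisms sqrt(3) ↦ -sqrt(3) and sqrt(73) ↦ -sqrt(73), giving V_4.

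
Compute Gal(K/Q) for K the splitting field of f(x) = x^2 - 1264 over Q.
Gal(K/Q) = Z/2Z (cyclic of order 2)

x^2 - 1264 is irreducible over Q since 1264 is not a rational square. The splitting field Q(sqrt(1264)) has degree 2 over Q, and its unique nontrivial automorphism is sqrt(1264) ↦ -sqrt(1264). Hence Gal(Q(sqrt(1264))/Q) = Z/2Z.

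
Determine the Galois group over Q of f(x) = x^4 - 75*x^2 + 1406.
Gal(K/Q) = V_4 (Klein four-group, Z/2Z × Z/2Z)

f factors as (x^2 - 37)(x^2 - 38), so the splitting field is K = Q(sqrt(37), sqrt(38)). The elements 37, 38, 1406 are all non-squares in Q, so sqrt(37) and sqrt(38) generate independent quadratic extensions. Thus [K:Q] = 4 and Gal(K/Q) is generated by the two order-2 automorphisms sqrt(37) ↦ -sqrt(37) and sqrt(38) ↦ -sqrt(38), giving V_4.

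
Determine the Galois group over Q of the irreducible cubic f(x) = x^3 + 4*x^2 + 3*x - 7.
Gal(K/Q) = S_3 (symmetric group of order 6)

Compute the discriminant of x^3 + (4)*x^2 + (3)*x + (-7): Δ = -1007. Since Δ is not a rational square, the Galois group is not contained in A_3; it must be the full S_3 (irreducibility of the cubic rules out anything smaller).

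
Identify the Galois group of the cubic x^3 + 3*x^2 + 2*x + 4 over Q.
Gal(K/Q) = S_3 (symmetric group of order 6)

Compute the discriminant of x^3 + (3)*x^2 + (2)*x + (4): Δ = -428. Since Δ is not a rational square, the Galois group is not contained in A_3; it must be the full S_3 (irreducibility of the cubic rules out anything smaller).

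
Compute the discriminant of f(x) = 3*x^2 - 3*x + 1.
Δ = -3

For a quadratic a x^2 + b x + c the discriminant is Δ = b^2 - 4ac = (-3)^2 - 4*(3)*(1) = 9 - (12) = -3.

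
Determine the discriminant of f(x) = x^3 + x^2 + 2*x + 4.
Δ = -332

For x^3 + a x^2 + b x + c the discriminant is Δ = 18 a b c - 4 a^3 c + a^2 b^2 - 4 b^3 - 27 c^2.
Plug a = 1, b = 2, c = 4:
  18*(1)*(2)*(4) - 4*(1)^3*(4) + (1)^2*(2)^2 - 4*(2)^3 - 27*(4)^2
  = 144 + (-16) + 4 + (-32) + (-432)
  = -332.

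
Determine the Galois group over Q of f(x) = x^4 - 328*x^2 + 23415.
Gal(K/Q) = V_4 (Klein four-group, Z/2Z × Z/2Z)

f factors as (x^2 - 223)(x^2 - 105), so the splitting field is K = Q(sqrt(223), sqrt(105)). The elements 223, 105, 23415 are all non-squares in Q, so sqrt(223) and sqrt(105) generate independent quadratic extensions. Thus [K:Q] = 4 and Gal(K/Q) is generated by the two order-2 automorphisms sqrt(223) ↦ -sqrt(223) and sqrt(105) ↦ -sqrt(105), giving V_4.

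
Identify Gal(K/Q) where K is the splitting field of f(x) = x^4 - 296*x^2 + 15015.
Gal(K/Q) = V_4 (Klein four-group, Z/2Z × Z/2Z)

f factors as (x^2 - 231)(x^2 - 65), so the splitting field is K = Q(sqrt(231), sqrt(65)). The elements 231, 65, 15015 are all non-squares in Q, so sqrt(231) and sqrt(65) generate independent quadratic extensions. Thus [K:Q] = 4 and Gal(K/Q) is generated by the two order-2 automorphisms sqrt(231) ↦ -sqrt(231) and sqrt(65) ↦ -sqrt(65), giving V_4.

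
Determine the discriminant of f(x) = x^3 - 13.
Δ = -4563

For a depressed cubic x^3 + p x + q the discriminant is Δ = -4 p^3 - 27 q^2 = -4*(0)^3 - 27*(-13)^2 = 0 - 4563 = -4563.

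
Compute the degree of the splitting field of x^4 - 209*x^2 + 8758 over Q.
[K:Q] = 4

f factors as (x^2 - 151)(x^2 - 58); the splitting field is K = Q(sqrt(151), sqrt(58)). Since 151, 58, and 8758 are all non-squares in Q, the three subfields Q(sqrt(151)), Q(sqrt(58)), Q(sqrt(8758)) are distinct degree-2 extensions, so [K:Q] = 4 (Klein four Galois group).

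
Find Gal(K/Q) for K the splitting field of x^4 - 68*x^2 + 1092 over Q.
Gal(K/Q) = V_4 (Klein four-group, Z/2Z × Z/2Z)

f factors as (x^2 - 26)(x^2 - 42), so the splitting field is K = Q(sqrt(26), sqrt(42)). The elements 26, 42, 1092 are all non-squares in Q, so sqrt(26) and sqrt(42) generate independent quadratic extensions. Thus [K:Q] = 4 and Gal(K/Q) is generated by the two order-2 automorphisms sqrt(26) ↦ -sqrt(26) and sqrt(42) ↦ -sqrt(42), giving V_4.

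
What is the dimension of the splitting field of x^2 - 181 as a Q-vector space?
[K:Q] = 2

The polynomial x^2 - 181 is irreducible over Q since 181 is not a perfect square. Its splitting field is Q(sqrt(181)), which has degree 2 over Q.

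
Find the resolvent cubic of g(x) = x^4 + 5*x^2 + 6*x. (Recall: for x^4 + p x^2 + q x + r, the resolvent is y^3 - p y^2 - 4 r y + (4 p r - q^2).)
h(y) = y^3 - 5*y^2 - 36

Identify coefficients: p = 5, q = 6, r = 0.
Plug into h(y) = y^3 - p y^2 - 4 r y + (4 p r - q^2):
  h(y) = y^3 - (5) y^2 - 4*(0) y + (4*(5)*(0) - (6)^2)
       = y^3 + (-5) y^2 + (0) y + (-36).
Simplifying: h(y) = y^3 - 5*y^2 - 36.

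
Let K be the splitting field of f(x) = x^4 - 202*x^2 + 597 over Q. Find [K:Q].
[K:Q] = 4

f factors as (x^2 - 3)(x^2 - 199); the splitting field is K = Q(sqrt(3), sqrt(199)). Since 3, 199, and 597 are all non-squares in Q, the three subfields Q(sqrt(3)), Q(sqrt(199)), Q(sqrt(597)) are distinct degree-2 extensions, so [K:Q] = 4 (Klein four Galois group).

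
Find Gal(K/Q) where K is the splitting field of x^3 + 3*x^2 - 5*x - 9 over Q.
Gal(K/Q) = S_3 (symmetric group of order 6)

Compute the discriminant of x^3 + (3)*x^2 + (-5)*x + (-9): Δ = 1940. Since Δ is not a rational square, the Galois group is not contained in A_3; it must be the full S_3 (irreducibility of the cubic rules out anything smaller).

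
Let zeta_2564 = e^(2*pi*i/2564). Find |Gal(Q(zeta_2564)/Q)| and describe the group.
|Gal(Q(zeta_2564)/Q)| = phi(2564) = 1280; group ≅ (Z/2564Z)^* ≅ Z/2Z × Z/640Z

The n-th cyclotomic polynomial Φ_2564(x) is the minimal polynomial of zeta_2564 over Q and has degree phi(2564) = 1280. So Q(zeta_2564) is a degree-1280 Galois extension with Galois group (Z/2564Z)^*. By CRT, (Z/2564Z)^* ≅ (Z/4Z)^* × (Z/641Z)^*. Each prime-power unit group is (Z/4Z)^* ≅ Z/2Z; (Z/641Z)^* ≅ Z/640Z. Hence Gal(Q(zeta_2564)/Q) ≅ Z/2Z × Z/640Z.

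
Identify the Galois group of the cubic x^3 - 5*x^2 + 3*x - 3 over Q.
Gal(K/Q) = S_3 (symmetric group of order 6)

Compute the discriminant of x^3 + (-5)*x^2 + (3)*x + (-3): Δ = -816. Since Δ is not a rational square, the Galois group is not contained in A_3; it must be the full S_3 (irreducibility of the cubic rules out anything smaller).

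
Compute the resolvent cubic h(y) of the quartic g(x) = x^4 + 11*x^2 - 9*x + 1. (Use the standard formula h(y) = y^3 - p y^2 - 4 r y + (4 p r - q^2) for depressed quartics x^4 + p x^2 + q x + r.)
h(y) = y^3 - 11*y^2 - 4*y - 37

Identify coefficients: p = 11, q = -9, r = 1.
Plug into h(y) = y^3 - p y^2 - 4 r y + (4 p r - q^2):
  h(y) = y^3 - (11) y^2 - 4*(1) y + (4*(11)*(1) - (-9)^2)
       = y^3 + (-11) y^2 + (-4) y + (-37).
Simplifying: h(y) = y^3 - 11*y^2 - 4*y - 37.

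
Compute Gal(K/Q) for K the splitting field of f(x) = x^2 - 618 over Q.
Gal(K/Q) = Z/2Z (cyclic of order 2)

x^2 - 618 is irreducible over Q since 618 is not a rational square. The splitting field Q(sqrt(618)) has degree 2 over Q, and its unique nontrivial automorphism is sqrt(618) ↦ -sqrt(618). Hence Gal(Q(sqrt(618))/Q) = Z/2Z.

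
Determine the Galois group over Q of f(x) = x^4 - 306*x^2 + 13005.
Gal(K/Q) = V_4 (Klein four-group, Z/2Z × Z/2Z)

f factors as (x^2 - 255)(x^2 - 51), so the splitting field is K = Q(sqrt(255), sqrt(51)). The elements 255, 51, 13005 are all non-squares in Q, so sqrt(255) and sqrt(51) generate independent quadratic extensions. Thus [K:Q] = 4 and Gal(K/Q) is generated by the two order-2 automorphisms sqrt(255) ↦ -sqrt(255) and sqrt(51) ↦ -sqrt(51), giving V_4.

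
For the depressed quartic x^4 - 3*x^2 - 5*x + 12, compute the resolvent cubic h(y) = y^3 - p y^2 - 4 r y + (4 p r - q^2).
h(y) = y^3 + 3*y^2 - 48*y - 169

Identify coefficients: p = -3, q = -5, r = 12.
Plug into h(y) = y^3 - p y^2 - 4 r y + (4 p r - q^2):
  h(y) = y^3 - (-3) y^2 - 4*(12) y + (4*(-3)*(12) - (-5)^2)
       = y^3 + (3) y^2 + (-48) y + (-169).
Simplifying: h(y) = y^3 + 3*y^2 - 48*y - 169.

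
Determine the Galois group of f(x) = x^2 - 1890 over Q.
Gal(K/Q) = Z/2Z (cyclic of order 2)

x^2 - 1890 is irreducible over Q since 1890 is not a rational square. The splitting field Q(sqrt(1890)) has degree 2 over Q, and its unique nontrivial automorphism is sqrt(1890) ↦ -sqrt(1890). Hence Gal(Q(sqrt(1890))/Q) = Z/2Z.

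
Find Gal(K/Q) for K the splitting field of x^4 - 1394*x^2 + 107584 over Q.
Gal(K/Q) = Z/2Z (cyclic of order 2)

f factors as (x^2 - 1312)(x^2 - 82), so the splitting field is K = Q(sqrt(1312), sqrt(82)). The squarefree part of 1312 is 82 and the squarefree part of 82 is also 82, so sqrt(1312) and sqrt(82) are both rational multiples of sqrt(82). Hence Q(sqrt(1312)) = Q(sqrt(82)) = Q(sqrt(82)), and the splitting field collapses to a single degree-2 extension with Galois group Z/2Z.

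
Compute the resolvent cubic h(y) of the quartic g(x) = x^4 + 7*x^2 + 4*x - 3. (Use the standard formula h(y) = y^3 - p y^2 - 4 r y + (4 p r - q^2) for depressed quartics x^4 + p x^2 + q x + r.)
h(y) = y^3 - 7*y^2 + 12*y - 100

Identify coefficients: p = 7, q = 4, r = -3.
Plug into h(y) = y^3 - p y^2 - 4 r y + (4 p r - q^2):
  h(y) = y^3 - (7) y^2 - 4*(-3) y + (4*(7)*(-3) - (4)^2)
       = y^3 + (-7) y^2 + (12) y + (-100).
Simplifying: h(y) = y^3 - 7*y^2 + 12*y - 100.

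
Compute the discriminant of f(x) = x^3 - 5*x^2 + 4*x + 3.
Δ = 321

For x^3 + a x^2 + b x + c the discriminant is Δ = 18 a b c - 4 a^3 c + a^2 b^2 - 4 b^3 - 27 c^2.
Plug a = -5, b = 4, c = 3:
  18*(-5)*(4)*(3) - 4*(-5)^3*(3) + (-5)^2*(4)^2 - 4*(4)^3 - 27*(3)^2
  = -1080 + (1500) + 400 + (-256) + (-243)
  = 321.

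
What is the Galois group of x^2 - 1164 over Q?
Gal(K/Q) = Z/2Z (cyclic of order 2)

x^2 - 1164 is irreducible over Q since 1164 is not a rational square. The splitting field Q(sqrt(1164)) has degree 2 over Q, and its unique nontrivial automorphism is sqrt(1164) ↦ -sqrt(1164). Hence Gal(Q(sqrt(1164))/Q) = Z/2Z.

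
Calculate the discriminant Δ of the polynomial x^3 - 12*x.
Δ = 6912

For a depressed cubic x^3 + p x + q the discriminant is Δ = -4 p^3 - 27 q^2 = -4*(-12)^3 - 27*(0)^2 = 6912 - 0 = 6912.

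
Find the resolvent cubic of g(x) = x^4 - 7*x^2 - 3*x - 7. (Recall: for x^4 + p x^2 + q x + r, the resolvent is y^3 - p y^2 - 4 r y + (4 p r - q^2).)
h(y) = y^3 + 7*y^2 + 28*y + 187

Identify coefficients: p = -7, q = -3, r = -7.
Plug into h(y) = y^3 - p y^2 - 4 r y + (4 p r - q^2):
  h(y) = y^3 - (-7) y^2 - 4*(-7) y + (4*(-7)*(-7) - (-3)^2)
       = y^3 + (7) y^2 + (28) y + (187).
Simplifying: h(y) = y^3 + 7*y^2 + 28*y + 187.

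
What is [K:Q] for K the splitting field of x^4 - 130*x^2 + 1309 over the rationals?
[K:Q] = 4

f factors as (x^2 - 119)(x^2 - 11); the splitting field is K = Q(sqrt(119), sqrt(11)). Since 119, 11, and 1309 are all non-squares in Q, the three subfields Q(sqrt(119)), Q(sqrt(11)), Q(sqrt(1309)) are distinct degree-2 extensions, so [K:Q] = 4 (Klein four Galois group).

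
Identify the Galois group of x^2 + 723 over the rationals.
Gal(K/Q) = Z/2Z (cyclic of order 2)

x^2 + 723 is irreducible over Q since -723 is not a rational square. The splitting field Q(sqrt(-723)) has degree 2 over Q, and its unique nontrivial automorphism is sqrt(-723) ↦ -sqrt(-723). Hence Gal(Q(sqrt(-723))/Q) = Z/2Z.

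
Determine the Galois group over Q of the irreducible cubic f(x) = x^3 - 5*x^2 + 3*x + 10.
Gal(K/Q) = S_3 (symmetric group of order 6)

Compute the discriminant of x^3 + (-5)*x^2 + (3)*x + (10): Δ = -283. Since Δ is not a rational square, the Galois group is not contained in A_3; it must be the full S_3 (irreducibility of the cubic rules out anything smaller).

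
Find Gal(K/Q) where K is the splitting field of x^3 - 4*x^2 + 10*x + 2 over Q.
Gal(K/Q) = S_3 (symmetric group of order 6)

Compute the discriminant of x^3 + (-4)*x^2 + (10)*x + (2): Δ = -3436. Since Δ is not a rational square, the Galois group is not contained in A_3; it must be the full S_3 (irreducibility of the cubic rules out anything smaller).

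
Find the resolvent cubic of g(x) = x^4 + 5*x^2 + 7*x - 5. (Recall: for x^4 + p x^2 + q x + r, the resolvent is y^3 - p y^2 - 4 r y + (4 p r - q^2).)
h(y) = y^3 - 5*y^2 + 20*y - 149

Identify coefficients: p = 5, q = 7, r = -5.
Plug into h(y) = y^3 - p y^2 - 4 r y + (4 p r - q^2):
  h(y) = y^3 - (5) y^2 - 4*(-5) y + (4*(5)*(-5) - (7)^2)
       = y^3 + (-5) y^2 + (20) y + (-149).
Simplifying: h(y) = y^3 - 5*y^2 + 20*y - 149.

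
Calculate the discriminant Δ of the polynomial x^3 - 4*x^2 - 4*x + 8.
Δ = 3136

For x^3 + a x^2 + b x + c the discriminant is Δ = 18 a b c - 4 a^3 c + a^2 b^2 - 4 b^3 - 27 c^2.
Plug a = -4, b = -4, c = 8:
  18*(-4)*(-4)*(8) - 4*(-4)^3*(8) + (-4)^2*(-4)^2 - 4*(-4)^3 - 27*(8)^2
  = 2304 + (2048) + 256 + (256) + (-1728)
  = 3136.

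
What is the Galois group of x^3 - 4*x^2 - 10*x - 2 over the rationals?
Gal(K/Q) = S_3 (symmetric group of order 6)

Compute the discriminant of x^3 + (-4)*x^2 + (-10)*x + (-2): Δ = 3540. Since Δ is not a rational square, the Galois group is not contained in A_3; it must be the full S_3 (irreducibility of the cubic rules out anything smaller).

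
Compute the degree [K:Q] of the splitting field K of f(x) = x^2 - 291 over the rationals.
[K:Q] = 2

The polynomial x^2 - 291 is irreducible over Q since 291 is not a perfect square. Its splitting field is Q(sqrt(291)), which has degree 2 over Q.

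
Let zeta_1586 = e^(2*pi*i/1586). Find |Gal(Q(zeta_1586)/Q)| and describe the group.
|Gal(Q(zeta_1586)/Q)| = phi(1586) = 720; group ≅ (Z/1586Z)^* ≅ Z/12Z × Z/60Z

The n-th cyclotomic polynomial Φ_1586(x) is the minimal polynomial of zeta_1586 over Q and has degree phi(1586) = 720. So Q(zeta_1586) is a degree-720 Galois extension with Galois group (Z/1586Z)^*. By CRT, (Z/1586Z)^* ≅ (Z/2Z)^* × (Z/13Z)^* × (Z/61Z)^*. Each prime-power unit group is (Z/2Z)^* ≅ trivial group (order 1); (Z/13Z)^* ≅ Z/12Z; (Z/61Z)^* ≅ Z/60Z. Hence Gal(Q(zeta_1586)/Q) ≅ Z/12Z × Z/60Z.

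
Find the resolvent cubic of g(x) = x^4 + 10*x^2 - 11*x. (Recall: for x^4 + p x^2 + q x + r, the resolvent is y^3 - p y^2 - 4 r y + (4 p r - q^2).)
h(y) = y^3 - 10*y^2 - 121

Identify coefficients: p = 10, q = -11, r = 0.
Plug into h(y) = y^3 - p y^2 - 4 r y + (4 p r - q^2):
  h(y) = y^3 - (10) y^2 - 4*(0) y + (4*(10)*(0) - (-11)^2)
       = y^3 + (-10) y^2 + (0) y + (-121).
Simplifying: h(y) = y^3 - 10*y^2 - 121.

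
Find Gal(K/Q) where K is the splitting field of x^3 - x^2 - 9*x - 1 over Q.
Gal(K/Q) = S_3 (symmetric group of order 6)

Compute the discriminant of x^3 + (-1)*x^2 + (-9)*x + (-1): Δ = 2804. Since Δ is not a rational square, the Galois group is not contained in A_3; it must be the full S_3 (irreducibility of the cubic rules out anything smaller).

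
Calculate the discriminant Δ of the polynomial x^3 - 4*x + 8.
Δ = -1472

For a depressed cubic x^3 + p x + q the discriminant is Δ = -4 p^3 - 27 q^2 = -4*(-4)^3 - 27*(8)^2 = 256 - 1728 = -1472.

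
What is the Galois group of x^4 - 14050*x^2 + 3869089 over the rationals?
Gal(K/Q) = Z/2Z (cyclic of order 2)

f factors as (x^2 - 13769)(x^2 - 281), so the splitting field is K = Q(sqrt(13769), sqrt(281)). The squarefree part of 13769 is 281 and the squarefree part of 281 is also 281, so sqrt(13769) and sqrt(281) are both rational multiples of sqrt(281). Hence Q(sqrt(13769)) = Q(sqrt(281)) = Q(sqrt(281)), and the splitting field collapses to a single degree-2 extension with Galois group Z/2Z.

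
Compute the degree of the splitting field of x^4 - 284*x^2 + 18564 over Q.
[K:Q] = 4

f factors as (x^2 - 182)(x^2 - 102); the splitting field is K = Q(sqrt(182), sqrt(102)). Since 182, 102, and 18564 are all non-squares in Q, the three subfields Q(sqrt(182)), Q(sqrt(102)), Q(sqrt(18564)) are distinct degree-2 extensions, so [K:Q] = 4 (Klein four Galois group).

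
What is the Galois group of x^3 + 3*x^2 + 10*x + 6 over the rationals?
Gal(K/Q) = S_3 (symmetric group of order 6)

Compute the discriminant of x^3 + (3)*x^2 + (10)*x + (6): Δ = -1480. Since Δ is not a rational square, the Galois group is not contained in A_3; it must be the full S_3 (irreducibility of the cubic rules out anything smaller).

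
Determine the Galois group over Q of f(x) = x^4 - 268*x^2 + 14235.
Gal(K/Q) = V_4 (Klein four-group, Z/2Z × Z/2Z)

f factors as (x^2 - 195)(x^2 - 73), so the splitting field is K = Q(sqrt(195), sqrt(73)). The elements 195, 73, 14235 are all non-squares in Q, so sqrt(195) and sqrt(73) generate independent quadratic extensions. Thus [K:Q] = 4 and Gal(K/Q) is generated by the two order-2 automorphisms sqrt(195) ↦ -sqrt(195) and sqrt(73) ↦ -sqrt(73), giving V_4.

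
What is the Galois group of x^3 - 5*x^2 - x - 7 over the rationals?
Gal(K/Q) = S_3 (symmetric group of order 6)

Compute the discriminant of x^3 + (-5)*x^2 + (-1)*x + (-7): Δ = -5424. Since Δ is not a rational square, the Galois group is not contained in A_3; it must be the full S_3 (irreducibility of the cubic rules out anything smaller).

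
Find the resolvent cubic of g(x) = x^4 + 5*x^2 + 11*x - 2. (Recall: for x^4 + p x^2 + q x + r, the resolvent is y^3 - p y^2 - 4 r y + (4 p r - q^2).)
h(y) = y^3 - 5*y^2 + 8*y - 161

Identify coefficients: p = 5, q = 11, r = -2.
Plug into h(y) = y^3 - p y^2 - 4 r y + (4 p r - q^2):
  h(y) = y^3 - (5) y^2 - 4*(-2) y + (4*(5)*(-2) - (11)^2)
       = y^3 + (-5) y^2 + (8) y + (-161).
Simplifying: h(y) = y^3 - 5*y^2 + 8*y - 161.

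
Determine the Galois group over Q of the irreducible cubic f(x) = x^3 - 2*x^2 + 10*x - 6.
Gal(K/Q) = S_3 (symmetric group of order 6)

Compute the discriminant of x^3 + (-2)*x^2 + (10)*x + (-6): Δ = -2604. Since Δ is not a rational square, the Galois group is not contained in A_3; it must be the full S_3 (irreducibility of the cubic rules out anything smaller).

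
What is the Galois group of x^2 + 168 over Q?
Gal(K/Q) = Z/2Z (cyclic of order 2)

x^2 + 168 is irreducible over Q since -168 is not a rational square. The splitting field Q(sqrt(-168)) has degree 2 over Q, and its unique nontrivial automorphism is sqrt(-168) ↦ -sqrt(-168). Hence Gal(Q(sqrt(-168))/Q) = Z/2Z.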